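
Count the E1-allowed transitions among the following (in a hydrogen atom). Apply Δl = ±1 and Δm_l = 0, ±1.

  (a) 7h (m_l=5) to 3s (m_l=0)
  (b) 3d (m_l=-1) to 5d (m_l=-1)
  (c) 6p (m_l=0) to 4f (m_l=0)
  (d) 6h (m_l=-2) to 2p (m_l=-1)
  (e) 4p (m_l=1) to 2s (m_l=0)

1

(a) forbidden — Δl = -5 (E1 requires Δl = ±1); Δm_l = -5 (E1 requires Δm_l = 0, ±1)
(b) forbidden — Δl = +0 (E1 requires Δl = ±1)
(c) forbidden — Δl = +2 (E1 requires Δl = ±1)
(d) forbidden — Δl = -4 (E1 requires Δl = ±1)
(e) allowed
Total allowed: 1 of 5.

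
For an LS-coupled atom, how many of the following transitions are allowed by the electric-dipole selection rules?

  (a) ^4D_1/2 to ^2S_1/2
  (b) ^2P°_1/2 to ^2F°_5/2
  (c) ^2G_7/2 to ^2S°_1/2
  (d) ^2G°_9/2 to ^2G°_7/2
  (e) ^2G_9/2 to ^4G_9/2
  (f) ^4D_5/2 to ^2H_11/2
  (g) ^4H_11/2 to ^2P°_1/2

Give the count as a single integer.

(a) forbidden (parity, ΔS, ΔL fail)
(b) forbidden (parity, ΔL, ΔJ fail)
(c) forbidden (ΔL, ΔJ fail)
(d) forbidden (parity fails)
(e) forbidden (parity, ΔS fail)
(f) forbidden (parity, ΔS, ΔL, ΔJ fail)
(g) forbidden (ΔS, ΔL, ΔJ fail)
Total allowed: 0 of 7.

0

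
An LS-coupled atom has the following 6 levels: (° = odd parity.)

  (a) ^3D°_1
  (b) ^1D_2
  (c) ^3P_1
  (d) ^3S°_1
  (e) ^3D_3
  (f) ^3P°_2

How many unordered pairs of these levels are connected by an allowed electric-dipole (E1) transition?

(a)–(b): forbidden (ΔS).
(a)–(c): allowed.
(a)–(d): forbidden (parity, ΔL).
(a)–(e): forbidden (ΔJ).
(a)–(f): forbidden (parity).
(b)–(c): forbidden (parity, ΔS).
(b)–(d): forbidden (ΔS, ΔL).
(b)–(e): forbidden (parity, ΔS).
(b)–(f): forbidden (ΔS).
(c)–(d): allowed.
(c)–(e): forbidden (parity, ΔJ).
(c)–(f): allowed.
(d)–(e): forbidden (ΔL, ΔJ).
(d)–(f): forbidden (parity).
(e)–(f): allowed.
Allowed pairs: 4 of 15.

4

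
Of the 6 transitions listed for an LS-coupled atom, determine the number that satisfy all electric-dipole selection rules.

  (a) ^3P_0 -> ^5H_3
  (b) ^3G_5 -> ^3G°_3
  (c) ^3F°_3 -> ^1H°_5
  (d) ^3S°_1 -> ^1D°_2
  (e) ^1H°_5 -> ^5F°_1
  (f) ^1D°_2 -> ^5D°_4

(a) forbidden (parity, ΔS, ΔL, ΔJ fail)
(b) forbidden (ΔJ fails)
(c) forbidden (parity, ΔS, ΔL, ΔJ fail)
(d) forbidden (parity, ΔS, ΔL fail)
(e) forbidden (parity, ΔS, ΔL, ΔJ fail)
(f) forbidden (parity, ΔS, ΔJ fail)
Total allowed: 0 of 6.

0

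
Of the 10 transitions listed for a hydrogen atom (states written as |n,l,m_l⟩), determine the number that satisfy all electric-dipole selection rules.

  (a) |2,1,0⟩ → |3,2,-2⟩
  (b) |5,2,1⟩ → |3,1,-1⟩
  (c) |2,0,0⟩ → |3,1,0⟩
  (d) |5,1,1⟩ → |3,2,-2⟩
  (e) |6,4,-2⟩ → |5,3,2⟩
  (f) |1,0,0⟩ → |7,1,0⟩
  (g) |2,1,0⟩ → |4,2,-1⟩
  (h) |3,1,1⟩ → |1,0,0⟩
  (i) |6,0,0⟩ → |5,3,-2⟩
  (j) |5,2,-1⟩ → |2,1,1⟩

4

(a) forbidden — Δm_l = -2 (E1 requires Δm_l = 0, ±1)
(b) forbidden — Δm_l = -2 (E1 requires Δm_l = 0, ±1)
(c) allowed
(d) forbidden — Δm_l = -3 (E1 requires Δm_l = 0, ±1)
(e) forbidden — Δm_l = +4 (E1 requires Δm_l = 0, ±1)
(f) allowed
(g) allowed
(h) allowed
(i) forbidden — Δl = +3 (E1 requires Δl = ±1); Δm_l = -2 (E1 requires Δm_l = 0, ±1)
(j) forbidden — Δm_l = +2 (E1 requires Δm_l = 0, ±1)
Total allowed: 4 of 10.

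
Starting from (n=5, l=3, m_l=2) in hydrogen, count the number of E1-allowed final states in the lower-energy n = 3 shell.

E1 requires Δl = ±1, so l_f ∈ {2, 4}; with 0 ≤ l_f ≤ n_f−1 = 2, the allowed l_f values are {2}.
For l_f = 2: m_f ∈ {m_i−1, m_i, m_i+1} ∩ [−2, 2] = {1, 2} → 2 states.
Total: 2.

2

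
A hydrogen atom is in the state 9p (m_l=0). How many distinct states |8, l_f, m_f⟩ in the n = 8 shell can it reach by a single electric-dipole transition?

E1 requires Δl = ±1, so l_f ∈ {0, 2}; with 0 ≤ l_f ≤ n_f−1 = 7, the allowed l_f values are {0, 2}.
For l_f = 0: m_f ∈ {m_i−1, m_i, m_i+1} ∩ [−0, 0] = {0} → 1 state.
For l_f = 2: m_f ∈ {m_i−1, m_i, m_i+1} ∩ [−2, 2] = {-1, 0, 1} → 3 states.
Total: 4.

4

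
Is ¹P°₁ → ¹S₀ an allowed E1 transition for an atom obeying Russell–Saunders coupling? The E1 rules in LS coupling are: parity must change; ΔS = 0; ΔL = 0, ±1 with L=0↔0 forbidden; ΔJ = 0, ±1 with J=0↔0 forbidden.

allowed

ΔL = 0, ±1 (not L=0↔0): L: 1 → 0, ΔL = -1 — ✓.
Parity must change: odd → even — ✓.
ΔS = 0: S: 0 → 0 — ✓.
ΔJ = 0, ±1 (not J=0↔0): J: 1 → 0, ΔJ = -1 — ✓.
All four E1 rules are satisfied.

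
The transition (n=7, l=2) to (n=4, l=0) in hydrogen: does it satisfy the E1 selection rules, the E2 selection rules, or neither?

Δl = 0 − 2 = -2; l_i + l_f = 2.
E1 (Δl = ±1): not satisfied.
E2 (Δl = 0,±2, l_i+l_f ≥ 2): satisfied.

E2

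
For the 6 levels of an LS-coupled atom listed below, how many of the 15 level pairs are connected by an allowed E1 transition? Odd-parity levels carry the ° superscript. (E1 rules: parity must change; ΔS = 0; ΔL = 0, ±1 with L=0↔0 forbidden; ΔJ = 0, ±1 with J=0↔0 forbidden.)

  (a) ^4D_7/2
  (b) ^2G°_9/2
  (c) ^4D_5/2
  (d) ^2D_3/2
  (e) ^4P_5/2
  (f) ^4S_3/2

(a)–(b): forbidden (ΔS, ΔL).
(a)–(c): forbidden (parity).
(a)–(d): forbidden (parity, ΔS, ΔJ).
(a)–(e): forbidden (parity).
(a)–(f): forbidden (parity, ΔL, ΔJ).
(b)–(c): forbidden (ΔS, ΔL, ΔJ).
(b)–(d): forbidden (ΔL, ΔJ).
(b)–(e): forbidden (ΔS, ΔL, ΔJ).
(b)–(f): forbidden (ΔS, ΔL, ΔJ).
(c)–(d): forbidden (parity, ΔS).
(c)–(e): forbidden (parity).
(c)–(f): forbidden (parity, ΔL).
(d)–(e): forbidden (parity, ΔS).
(d)–(f): forbidden (parity, ΔS, ΔL).
(e)–(f): forbidden (parity).
Allowed pairs: 0 of 15.

0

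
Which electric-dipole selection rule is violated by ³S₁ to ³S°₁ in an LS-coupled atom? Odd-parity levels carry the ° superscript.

the L=0 ↔ L=0 exclusion

Parity must change: even → odd — ✓.
ΔS = 0: S: 1 → 1 — ✓.
ΔL = 0, ±1 (not L=0↔0): L: 0 → 0, ΔL = +0 — ✗.
ΔJ = 0, ±1 (not J=0↔0): J: 1 → 1, ΔJ = +0 — ✓.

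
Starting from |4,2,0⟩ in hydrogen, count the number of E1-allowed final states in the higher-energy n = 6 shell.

6

E1 requires Δl = ±1, so l_f ∈ {1, 3}; with 0 ≤ l_f ≤ n_f−1 = 5, the allowed l_f values are {1, 3}.
For l_f = 1: m_f ∈ {m_i−1, m_i, m_i+1} ∩ [−1, 1] = {-1, 0, 1} → 3 states.
For l_f = 3: m_f ∈ {m_i−1, m_i, m_i+1} ∩ [−3, 3] = {-1, 0, 1} → 3 states.
Total: 6.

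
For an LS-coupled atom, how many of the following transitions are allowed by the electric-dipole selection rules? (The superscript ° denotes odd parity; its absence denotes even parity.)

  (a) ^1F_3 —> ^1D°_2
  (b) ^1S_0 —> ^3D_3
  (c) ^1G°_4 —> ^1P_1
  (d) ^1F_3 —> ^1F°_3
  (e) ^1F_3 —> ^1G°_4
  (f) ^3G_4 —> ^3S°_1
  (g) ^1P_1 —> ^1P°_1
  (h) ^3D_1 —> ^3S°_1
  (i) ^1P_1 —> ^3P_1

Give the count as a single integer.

(a) allowed
(b) forbidden (parity, ΔS, ΔL, ΔJ fail)
(c) forbidden (ΔL, ΔJ fail)
(d) allowed
(e) allowed
(f) forbidden (ΔL, ΔJ fail)
(g) allowed
(h) forbidden (ΔL fails)
(i) forbidden (parity, ΔS fail)
Total allowed: 4 of 9.

4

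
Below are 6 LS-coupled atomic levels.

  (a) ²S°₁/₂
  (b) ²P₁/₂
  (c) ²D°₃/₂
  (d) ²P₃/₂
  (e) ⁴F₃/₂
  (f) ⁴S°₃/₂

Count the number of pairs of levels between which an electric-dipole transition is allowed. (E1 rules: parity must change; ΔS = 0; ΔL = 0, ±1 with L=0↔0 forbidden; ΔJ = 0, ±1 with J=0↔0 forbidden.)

4

(a)–(b): allowed.
(a)–(c): forbidden (parity, ΔL).
(a)–(d): allowed.
(a)–(e): forbidden (ΔS, ΔL).
(a)–(f): forbidden (parity, ΔS, ΔL).
(b)–(c): allowed.
(b)–(d): forbidden (parity).
(b)–(e): forbidden (parity, ΔS, ΔL).
(b)–(f): forbidden (ΔS).
(c)–(d): allowed.
(c)–(e): forbidden (ΔS).
(c)–(f): forbidden (parity, ΔS, ΔL).
(d)–(e): forbidden (parity, ΔS, ΔL).
(d)–(f): forbidden (ΔS).
(e)–(f): forbidden (ΔL).
Allowed pairs: 4 of 15.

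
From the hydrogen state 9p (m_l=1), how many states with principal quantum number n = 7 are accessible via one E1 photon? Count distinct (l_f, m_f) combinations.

4

E1 requires Δl = ±1, so l_f ∈ {0, 2}; with 0 ≤ l_f ≤ n_f−1 = 6, the allowed l_f values are {0, 2}.
For l_f = 0: m_f ∈ {m_i−1, m_i, m_i+1} ∩ [−0, 0] = {0} → 1 state.
For l_f = 2: m_f ∈ {m_i−1, m_i, m_i+1} ∩ [−2, 2] = {0, 1, 2} → 3 states.
Total: 4.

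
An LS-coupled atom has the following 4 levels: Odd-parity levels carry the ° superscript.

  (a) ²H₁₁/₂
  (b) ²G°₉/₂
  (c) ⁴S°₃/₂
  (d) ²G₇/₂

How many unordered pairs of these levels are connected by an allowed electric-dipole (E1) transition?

(a)–(b): allowed.
(a)–(c): forbidden (ΔS, ΔL, ΔJ).
(a)–(d): forbidden (parity, ΔJ).
(b)–(c): forbidden (parity, ΔS, ΔL, ΔJ).
(b)–(d): allowed.
(c)–(d): forbidden (ΔS, ΔL, ΔJ).
Allowed pairs: 2 of 6.

2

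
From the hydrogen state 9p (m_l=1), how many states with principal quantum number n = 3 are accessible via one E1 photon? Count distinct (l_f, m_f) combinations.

E1 requires Δl = ±1, so l_f ∈ {0, 2}; with 0 ≤ l_f ≤ n_f−1 = 2, the allowed l_f values are {0, 2}.
For l_f = 0: m_f ∈ {m_i−1, m_i, m_i+1} ∩ [−0, 0] = {0} → 1 state.
For l_f = 2: m_f ∈ {m_i−1, m_i, m_i+1} ∩ [−2, 2] = {0, 1, 2} → 3 states.
Total: 4.

4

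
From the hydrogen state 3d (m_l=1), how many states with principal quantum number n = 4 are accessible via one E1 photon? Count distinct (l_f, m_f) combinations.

5

E1 requires Δl = ±1, so l_f ∈ {1, 3}; with 0 ≤ l_f ≤ n_f−1 = 3, the allowed l_f values are {1, 3}.
For l_f = 1: m_f ∈ {m_i−1, m_i, m_i+1} ∩ [−1, 1] = {0, 1} → 2 states.
For l_f = 3: m_f ∈ {m_i−1, m_i, m_i+1} ∩ [−3, 3] = {0, 1, 2} → 3 states.
Total: 5.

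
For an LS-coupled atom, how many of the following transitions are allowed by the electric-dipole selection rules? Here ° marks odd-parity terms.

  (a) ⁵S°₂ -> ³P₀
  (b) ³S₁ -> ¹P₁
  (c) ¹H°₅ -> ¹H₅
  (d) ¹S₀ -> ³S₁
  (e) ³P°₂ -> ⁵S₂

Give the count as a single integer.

1

(a) forbidden (ΔS, ΔJ fail)
(b) forbidden (parity, ΔS fail)
(c) allowed
(d) forbidden (parity, ΔS, ΔL fail)
(e) forbidden (ΔS fails)
Total allowed: 1 of 5.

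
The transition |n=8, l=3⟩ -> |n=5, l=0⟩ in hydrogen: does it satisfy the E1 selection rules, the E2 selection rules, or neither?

Δl = 0 − 3 = -3; l_i + l_f = 3.
E1 (Δl = ±1): not satisfied.
E2 (Δl = 0,±2, l_i+l_f ≥ 2): not satisfied.

neither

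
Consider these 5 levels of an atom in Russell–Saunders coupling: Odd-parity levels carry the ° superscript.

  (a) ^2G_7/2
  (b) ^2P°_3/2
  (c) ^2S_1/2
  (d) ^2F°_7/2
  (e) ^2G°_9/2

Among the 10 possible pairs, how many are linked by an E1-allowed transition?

(a)–(b): forbidden (ΔL, ΔJ).
(a)–(c): forbidden (parity, ΔL, ΔJ).
(a)–(d): allowed.
(a)–(e): allowed.
(b)–(c): allowed.
(b)–(d): forbidden (parity, ΔL, ΔJ).
(b)–(e): forbidden (parity, ΔL, ΔJ).
(c)–(d): forbidden (ΔL, ΔJ).
(c)–(e): forbidden (ΔL, ΔJ).
(d)–(e): forbidden (parity).
Allowed pairs: 3 of 10.

3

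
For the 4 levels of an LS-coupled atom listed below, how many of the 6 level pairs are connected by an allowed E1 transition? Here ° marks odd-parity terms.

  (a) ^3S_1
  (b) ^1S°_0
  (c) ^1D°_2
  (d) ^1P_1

(a)–(b): forbidden (ΔS, ΔL).
(a)–(c): forbidden (ΔS, ΔL).
(a)–(d): forbidden (parity, ΔS).
(b)–(c): forbidden (parity, ΔL, ΔJ).
(b)–(d): allowed.
(c)–(d): allowed.
Allowed pairs: 2 of 6.

2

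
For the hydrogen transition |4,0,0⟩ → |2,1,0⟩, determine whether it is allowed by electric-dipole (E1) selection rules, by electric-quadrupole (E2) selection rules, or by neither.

Δl = 1 − 0 = +1; l_i + l_f = 1.
Δm_l = +0.
E1 (Δl = ±1, |Δm_l| ≤ 1): satisfied.
E2 (Δl = 0,±2, l_i+l_f ≥ 2, |Δm_l| ≤ 2): not satisfied.

E1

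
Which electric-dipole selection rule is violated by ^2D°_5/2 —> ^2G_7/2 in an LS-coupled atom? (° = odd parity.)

the ΔL = 0, ±1 rule

Initial level: S=1/2, L=2, J=5/2, parity odd. Final level: S=1/2, L=4, J=7/2, parity even.
Parity must change: odd → even — passes.
ΔS = 0: S: 1/2 → 1/2 — passes.
ΔL = 0, ±1 (not L=0↔0): L: 2 → 4, ΔL = +2 — fails.
ΔJ = 0, ±1 (not J=0↔0): J: 5/2 → 7/2, ΔJ = +1 — passes.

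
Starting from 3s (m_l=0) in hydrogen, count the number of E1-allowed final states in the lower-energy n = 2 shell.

3

E1 requires Δl = ±1, so l_f ∈ {-1, 1}; with 0 ≤ l_f ≤ n_f−1 = 1, the allowed l_f values are {1}.
For l_f = 1: m_f ∈ {m_i−1, m_i, m_i+1} ∩ [−1, 1] = {-1, 0, 1} → 3 states.
Total: 3.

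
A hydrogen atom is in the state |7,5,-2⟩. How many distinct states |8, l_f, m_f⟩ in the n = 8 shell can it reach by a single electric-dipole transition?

6

E1 requires Δl = ±1, so l_f ∈ {4, 6}; with 0 ≤ l_f ≤ n_f−1 = 7, the allowed l_f values are {4, 6}.
For l_f = 4: m_f ∈ {m_i−1, m_i, m_i+1} ∩ [−4, 4] = {-3, -2, -1} → 3 states.
For l_f = 6: m_f ∈ {m_i−1, m_i, m_i+1} ∩ [−6, 6] = {-3, -2, -1} → 3 states.
Total: 6.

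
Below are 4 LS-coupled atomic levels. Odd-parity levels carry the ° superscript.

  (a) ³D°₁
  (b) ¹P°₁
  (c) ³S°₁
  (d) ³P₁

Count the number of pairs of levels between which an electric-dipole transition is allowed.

2

(a)–(b): forbidden (parity, ΔS).
(a)–(c): forbidden (parity, ΔL).
(a)–(d): allowed.
(b)–(c): forbidden (parity, ΔS).
(b)–(d): forbidden (ΔS).
(c)–(d): allowed.
Allowed pairs: 2 of 6.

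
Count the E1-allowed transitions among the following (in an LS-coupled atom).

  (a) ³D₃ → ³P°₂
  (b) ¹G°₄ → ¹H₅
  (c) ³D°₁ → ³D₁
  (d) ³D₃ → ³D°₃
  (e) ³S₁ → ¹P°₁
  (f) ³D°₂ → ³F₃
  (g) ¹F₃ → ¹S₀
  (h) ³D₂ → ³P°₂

6

(a) allowed
(b) allowed
(c) allowed
(d) allowed
(e) forbidden (ΔS fails)
(f) allowed
(g) forbidden (parity, ΔL, ΔJ fail)
(h) allowed
Total allowed: 6 of 8.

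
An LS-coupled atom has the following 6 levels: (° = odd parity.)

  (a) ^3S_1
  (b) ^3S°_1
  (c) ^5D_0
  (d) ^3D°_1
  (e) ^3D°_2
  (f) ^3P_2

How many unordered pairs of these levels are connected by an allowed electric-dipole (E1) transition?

3

(a)–(b): forbidden (ΔL).
(a)–(c): forbidden (parity, ΔS, ΔL).
(a)–(d): forbidden (ΔL).
(a)–(e): forbidden (ΔL).
(a)–(f): forbidden (parity).
(b)–(c): forbidden (ΔS, ΔL).
(b)–(d): forbidden (parity, ΔL).
(b)–(e): forbidden (parity, ΔL).
(b)–(f): allowed.
(c)–(d): forbidden (ΔS).
(c)–(e): forbidden (ΔS, ΔJ).
(c)–(f): forbidden (parity, ΔS, ΔJ).
(d)–(e): forbidden (parity).
(d)–(f): allowed.
(e)–(f): allowed.
Allowed pairs: 3 of 15.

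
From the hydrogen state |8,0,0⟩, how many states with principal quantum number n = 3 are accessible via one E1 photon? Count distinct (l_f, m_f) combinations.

E1 requires Δl = ±1, so l_f ∈ {-1, 1}; with 0 ≤ l_f ≤ n_f−1 = 2, the allowed l_f values are {1}.
For l_f = 1: m_f ∈ {m_i−1, m_i, m_i+1} ∩ [−1, 1] = {-1, 0, 1} → 3 states.
Total: 3.

3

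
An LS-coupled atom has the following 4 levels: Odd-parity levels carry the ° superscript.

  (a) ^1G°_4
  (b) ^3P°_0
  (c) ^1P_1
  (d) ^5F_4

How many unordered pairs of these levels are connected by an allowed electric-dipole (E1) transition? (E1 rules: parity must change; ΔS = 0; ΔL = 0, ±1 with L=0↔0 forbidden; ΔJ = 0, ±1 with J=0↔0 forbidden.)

0

(a)–(b): forbidden (parity, ΔS, ΔL, ΔJ).
(a)–(c): forbidden (ΔL, ΔJ).
(a)–(d): forbidden (ΔS).
(b)–(c): forbidden (ΔS).
(b)–(d): forbidden (ΔS, ΔL, ΔJ).
(c)–(d): forbidden (parity, ΔS, ΔL, ΔJ).
Allowed pairs: 0 of 6.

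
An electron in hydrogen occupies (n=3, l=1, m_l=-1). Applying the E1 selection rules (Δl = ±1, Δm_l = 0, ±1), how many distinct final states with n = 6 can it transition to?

4

E1 requires Δl = ±1, so l_f ∈ {0, 2}; with 0 ≤ l_f ≤ n_f−1 = 5, the allowed l_f values are {0, 2}.
For l_f = 0: m_f ∈ {m_i−1, m_i, m_i+1} ∩ [−0, 0] = {0} → 1 state.
For l_f = 2: m_f ∈ {m_i−1, m_i, m_i+1} ∩ [−2, 2] = {-2, -1, 0} → 3 states.
Total: 4.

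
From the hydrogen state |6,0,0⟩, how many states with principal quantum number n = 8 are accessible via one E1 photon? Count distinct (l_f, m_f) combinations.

E1 requires Δl = ±1, so l_f ∈ {-1, 1}; with 0 ≤ l_f ≤ n_f−1 = 7, the allowed l_f values are {1}.
For l_f = 1: m_f ∈ {m_i−1, m_i, m_i+1} ∩ [−1, 1] = {-1, 0, 1} → 3 states.
Total: 3.

3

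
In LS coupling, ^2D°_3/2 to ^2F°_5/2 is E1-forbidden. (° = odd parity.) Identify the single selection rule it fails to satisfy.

Reading off the term symbols: S 1/2→1/2, L 2→3, J 3/2→5/2, parity odd→odd.
Parity must change: odd → odd — ✗.
ΔS = 0: S: 1/2 → 1/2 — ✓.
ΔL = 0, ±1 (not L=0↔0): L: 2 → 3, ΔL = +1 — ✓.
ΔJ = 0, ±1 (not J=0↔0): J: 3/2 → 5/2, ΔJ = +1 — ✓.

parity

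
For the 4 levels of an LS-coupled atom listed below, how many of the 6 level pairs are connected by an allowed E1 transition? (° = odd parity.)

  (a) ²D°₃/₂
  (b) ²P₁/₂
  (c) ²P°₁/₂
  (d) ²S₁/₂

3

(a)–(b): allowed.
(a)–(c): forbidden (parity).
(a)–(d): forbidden (ΔL).
(b)–(c): allowed.
(b)–(d): forbidden (parity).
(c)–(d): allowed.
Allowed pairs: 3 of 6.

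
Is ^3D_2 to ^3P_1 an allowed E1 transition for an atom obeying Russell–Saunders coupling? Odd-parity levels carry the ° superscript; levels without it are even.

forbidden

Reading off the term symbols: S 1→1, L 2→1, J 2→1, parity even→even.
ΔS = 0: S: 1 → 1 — passes.
ΔJ = 0, ±1 (not J=0↔0): J: 2 → 1, ΔJ = -1 — passes.
ΔL = 0, ±1 (not L=0↔0): L: 2 → 1, ΔL = -1 — passes.
Parity must change: even → even — fails.
Rule(s) violated: parity.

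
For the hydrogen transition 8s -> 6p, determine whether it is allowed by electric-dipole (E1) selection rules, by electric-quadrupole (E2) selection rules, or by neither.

Δl = 1 − 0 = +1; l_i + l_f = 1.
E1 (Δl = ±1): satisfied.
E2 (Δl = 0,±2, l_i+l_f ≥ 2): not satisfied.

E1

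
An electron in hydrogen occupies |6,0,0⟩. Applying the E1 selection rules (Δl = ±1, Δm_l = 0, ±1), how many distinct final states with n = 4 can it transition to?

3

E1 requires Δl = ±1, so l_f ∈ {-1, 1}; with 0 ≤ l_f ≤ n_f−1 = 3, the allowed l_f values are {1}.
For l_f = 1: m_f ∈ {m_i−1, m_i, m_i+1} ∩ [−1, 1] = {-1, 0, 1} → 3 states.
Total: 3.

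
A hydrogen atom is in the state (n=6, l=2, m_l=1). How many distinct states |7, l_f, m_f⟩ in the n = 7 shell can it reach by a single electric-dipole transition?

E1 requires Δl = ±1, so l_f ∈ {1, 3}; with 0 ≤ l_f ≤ n_f−1 = 6, the allowed l_f values are {1, 3}.
For l_f = 1: m_f ∈ {m_i−1, m_i, m_i+1} ∩ [−1, 1] = {0, 1} → 2 states.
For l_f = 3: m_f ∈ {m_i−1, m_i, m_i+1} ∩ [−3, 3] = {0, 1, 2} → 3 states.
Total: 5.

5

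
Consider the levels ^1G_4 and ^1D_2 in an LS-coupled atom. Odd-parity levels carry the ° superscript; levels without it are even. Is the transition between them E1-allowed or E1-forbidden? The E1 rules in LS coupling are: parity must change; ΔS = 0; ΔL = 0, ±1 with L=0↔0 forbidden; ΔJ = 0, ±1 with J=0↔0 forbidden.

Parity must change: even → even — ✗.
ΔS = 0: S: 0 → 0 — ✓.
ΔL = 0, ±1 (not L=0↔0): L: 4 → 2, ΔL = -2 — ✗.
ΔJ = 0, ±1 (not J=0↔0): J: 4 → 2, ΔJ = -2 — ✗.
Rule(s) violated: parity, ΔL, ΔJ.

forbidden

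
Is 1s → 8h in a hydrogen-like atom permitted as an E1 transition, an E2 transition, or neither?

Δl = 5 − 0 = +5; l_i + l_f = 5.
E1 (Δl = ±1): not satisfied.
E2 (Δl = 0,±2, l_i+l_f ≥ 2): not satisfied.

neither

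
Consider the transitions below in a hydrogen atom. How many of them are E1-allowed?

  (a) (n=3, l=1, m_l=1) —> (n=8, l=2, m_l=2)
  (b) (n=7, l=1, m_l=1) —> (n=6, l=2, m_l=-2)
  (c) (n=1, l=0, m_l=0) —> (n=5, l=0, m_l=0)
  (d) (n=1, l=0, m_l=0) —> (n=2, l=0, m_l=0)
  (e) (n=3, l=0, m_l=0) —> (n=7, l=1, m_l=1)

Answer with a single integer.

2

(a) allowed
(b) forbidden — Δm_l = -3 (E1 requires Δm_l = 0, ±1)
(c) forbidden — Δl = +0 (E1 requires Δl = ±1)
(d) forbidden — Δl = +0 (E1 requires Δl = ±1)
(e) allowed
Total allowed: 2 of 5.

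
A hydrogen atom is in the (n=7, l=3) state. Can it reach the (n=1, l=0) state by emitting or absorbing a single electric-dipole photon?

Δl = 0 − 3 = -3; the E1 rule Δl = ±1 is fails.
The transition is electric-dipole forbidden.

forbidden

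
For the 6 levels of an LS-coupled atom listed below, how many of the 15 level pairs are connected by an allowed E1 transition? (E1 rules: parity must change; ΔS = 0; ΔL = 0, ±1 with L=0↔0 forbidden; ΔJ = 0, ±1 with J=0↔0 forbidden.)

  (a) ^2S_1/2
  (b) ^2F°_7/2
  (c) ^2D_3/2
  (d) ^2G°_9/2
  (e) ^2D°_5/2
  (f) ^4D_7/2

(a)–(b): forbidden (ΔL, ΔJ).
(a)–(c): forbidden (parity, ΔL).
(a)–(d): forbidden (ΔL, ΔJ).
(a)–(e): forbidden (ΔL, ΔJ).
(a)–(f): forbidden (parity, ΔS, ΔL, ΔJ).
(b)–(c): forbidden (ΔJ).
(b)–(d): forbidden (parity).
(b)–(e): forbidden (parity).
(b)–(f): forbidden (ΔS).
(c)–(d): forbidden (ΔL, ΔJ).
(c)–(e): allowed.
(c)–(f): forbidden (parity, ΔS, ΔJ).
(d)–(e): forbidden (parity, ΔL, ΔJ).
(d)–(f): forbidden (ΔS, ΔL).
(e)–(f): forbidden (ΔS).
Allowed pairs: 1 of 15.

1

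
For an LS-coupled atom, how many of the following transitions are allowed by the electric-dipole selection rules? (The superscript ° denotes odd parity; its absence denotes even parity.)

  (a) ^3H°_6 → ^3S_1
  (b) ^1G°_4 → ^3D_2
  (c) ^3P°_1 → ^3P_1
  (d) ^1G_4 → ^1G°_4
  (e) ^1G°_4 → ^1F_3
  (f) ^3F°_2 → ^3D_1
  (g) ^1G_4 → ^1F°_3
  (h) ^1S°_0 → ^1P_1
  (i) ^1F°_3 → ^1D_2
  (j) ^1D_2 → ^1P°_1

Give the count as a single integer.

8

(a) forbidden (ΔL, ΔJ fail)
(b) forbidden (ΔS, ΔL, ΔJ fail)
(c) allowed
(d) allowed
(e) allowed
(f) allowed
(g) allowed
(h) allowed
(i) allowed
(j) allowed
Total allowed: 8 of 10.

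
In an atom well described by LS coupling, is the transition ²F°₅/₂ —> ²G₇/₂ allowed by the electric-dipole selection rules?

allowed

Parity must change: odd → even — satisfied.
ΔS = 0: S: 1/2 → 1/2 — satisfied.
ΔL = 0, ±1 (not L=0↔0): L: 3 → 4, ΔL = +1 — satisfied.
ΔJ = 0, ±1 (not J=0↔0): J: 5/2 → 7/2, ΔJ = +1 — satisfied.
All four E1 rules are satisfied.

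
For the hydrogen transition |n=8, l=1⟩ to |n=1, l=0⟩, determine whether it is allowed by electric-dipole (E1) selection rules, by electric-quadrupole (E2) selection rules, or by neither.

E1

Δl = 0 − 1 = -1; l_i + l_f = 1.
E1 (Δl = ±1): satisfied.
E2 (Δl = 0,±2, l_i+l_f ≥ 2): not satisfied.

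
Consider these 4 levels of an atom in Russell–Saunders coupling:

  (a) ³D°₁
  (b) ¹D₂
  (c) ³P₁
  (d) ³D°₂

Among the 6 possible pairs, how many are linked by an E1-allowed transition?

(a)–(b): forbidden (ΔS).
(a)–(c): allowed.
(a)–(d): forbidden (parity).
(b)–(c): forbidden (parity, ΔS).
(b)–(d): forbidden (ΔS).
(c)–(d): allowed.
Allowed pairs: 2 of 6.

2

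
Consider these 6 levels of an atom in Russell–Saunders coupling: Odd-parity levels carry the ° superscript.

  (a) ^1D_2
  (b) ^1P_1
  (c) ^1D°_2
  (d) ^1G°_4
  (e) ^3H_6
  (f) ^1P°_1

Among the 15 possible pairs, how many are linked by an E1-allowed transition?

(a)–(b): forbidden (parity).
(a)–(c): allowed.
(a)–(d): forbidden (ΔL, ΔJ).
(a)–(e): forbidden (parity, ΔS, ΔL, ΔJ).
(a)–(f): allowed.
(b)–(c): allowed.
(b)–(d): forbidden (ΔL, ΔJ).
(b)–(e): forbidden (parity, ΔS, ΔL, ΔJ).
(b)–(f): allowed.
(c)–(d): forbidden (parity, ΔL, ΔJ).
(c)–(e): forbidden (ΔS, ΔL, ΔJ).
(c)–(f): forbidden (parity).
(d)–(e): forbidden (ΔS, ΔJ).
(d)–(f): forbidden (parity, ΔL, ΔJ).
(e)–(f): forbidden (ΔS, ΔL, ΔJ).
Allowed pairs: 4 of 15.

4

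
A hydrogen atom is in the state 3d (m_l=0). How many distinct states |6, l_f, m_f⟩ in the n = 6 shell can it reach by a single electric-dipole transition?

E1 requires Δl = ±1, so l_f ∈ {1, 3}; with 0 ≤ l_f ≤ n_f−1 = 5, the allowed l_f values are {1, 3}.
For l_f = 1: m_f ∈ {m_i−1, m_i, m_i+1} ∩ [−1, 1] = {-1, 0, 1} → 3 states.
For l_f = 3: m_f ∈ {m_i−1, m_i, m_i+1} ∩ [−3, 3] = {-1, 0, 1} → 3 states.
Total: 6.

6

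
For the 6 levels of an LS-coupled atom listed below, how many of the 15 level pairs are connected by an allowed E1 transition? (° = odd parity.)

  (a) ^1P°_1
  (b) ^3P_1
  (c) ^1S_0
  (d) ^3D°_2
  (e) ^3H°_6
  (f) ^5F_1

2

(a)–(b): forbidden (ΔS).
(a)–(c): allowed.
(a)–(d): forbidden (parity, ΔS).
(a)–(e): forbidden (parity, ΔS, ΔL, ΔJ).
(a)–(f): forbidden (ΔS, ΔL).
(b)–(c): forbidden (parity, ΔS).
(b)–(d): allowed.
(b)–(e): forbidden (ΔL, ΔJ).
(b)–(f): forbidden (parity, ΔS, ΔL).
(c)–(d): forbidden (ΔS, ΔL, ΔJ).
(c)–(e): forbidden (ΔS, ΔL, ΔJ).
(c)–(f): forbidden (parity, ΔS, ΔL).
(d)–(e): forbidden (parity, ΔL, ΔJ).
(d)–(f): forbidden (ΔS).
(e)–(f): forbidden (ΔS, ΔL, ΔJ).
Allowed pairs: 2 of 15.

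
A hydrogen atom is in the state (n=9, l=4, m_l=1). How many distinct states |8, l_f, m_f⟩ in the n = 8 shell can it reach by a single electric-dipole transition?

6

E1 requires Δl = ±1, so l_f ∈ {3, 5}; with 0 ≤ l_f ≤ n_f−1 = 7, the allowed l_f values are {3, 5}.
For l_f = 3: m_f ∈ {m_i−1, m_i, m_i+1} ∩ [−3, 3] = {0, 1, 2} → 3 states.
For l_f = 5: m_f ∈ {m_i−1, m_i, m_i+1} ∩ [−5, 5] = {0, 1, 2} → 3 states.
Total: 6.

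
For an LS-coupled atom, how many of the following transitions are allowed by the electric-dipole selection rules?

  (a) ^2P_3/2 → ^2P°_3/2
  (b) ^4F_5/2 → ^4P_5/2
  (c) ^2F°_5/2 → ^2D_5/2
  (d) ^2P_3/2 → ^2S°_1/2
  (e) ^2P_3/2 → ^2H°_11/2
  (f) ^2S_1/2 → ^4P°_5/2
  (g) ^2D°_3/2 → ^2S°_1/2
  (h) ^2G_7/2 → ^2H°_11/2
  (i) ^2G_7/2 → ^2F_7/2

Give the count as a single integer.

(a) allowed
(b) forbidden (parity, ΔL fail)
(c) allowed
(d) allowed
(e) forbidden (ΔL, ΔJ fail)
(f) forbidden (ΔS, ΔJ fail)
(g) forbidden (parity, ΔL fail)
(h) forbidden (ΔJ fails)
(i) forbidden (parity fails)
Total allowed: 3 of 9.

3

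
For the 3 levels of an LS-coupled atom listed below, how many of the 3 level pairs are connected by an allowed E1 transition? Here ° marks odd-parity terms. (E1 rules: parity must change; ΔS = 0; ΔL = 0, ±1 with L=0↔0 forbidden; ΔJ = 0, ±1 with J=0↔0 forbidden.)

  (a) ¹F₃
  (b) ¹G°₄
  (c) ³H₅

1

(a)–(b): allowed.
(a)–(c): forbidden (parity, ΔS, ΔL, ΔJ).
(b)–(c): forbidden (ΔS).
Allowed pairs: 1 of 3.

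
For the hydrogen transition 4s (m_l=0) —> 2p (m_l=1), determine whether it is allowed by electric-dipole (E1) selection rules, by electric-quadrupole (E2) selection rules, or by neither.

Δl = 1 − 0 = +1; l_i + l_f = 1.
Δm_l = +1.
E1 (Δl = ±1, |Δm_l| ≤ 1): satisfied.
E2 (Δl = 0,±2, l_i+l_f ≥ 2, |Δm_l| ≤ 2): not satisfied.

E1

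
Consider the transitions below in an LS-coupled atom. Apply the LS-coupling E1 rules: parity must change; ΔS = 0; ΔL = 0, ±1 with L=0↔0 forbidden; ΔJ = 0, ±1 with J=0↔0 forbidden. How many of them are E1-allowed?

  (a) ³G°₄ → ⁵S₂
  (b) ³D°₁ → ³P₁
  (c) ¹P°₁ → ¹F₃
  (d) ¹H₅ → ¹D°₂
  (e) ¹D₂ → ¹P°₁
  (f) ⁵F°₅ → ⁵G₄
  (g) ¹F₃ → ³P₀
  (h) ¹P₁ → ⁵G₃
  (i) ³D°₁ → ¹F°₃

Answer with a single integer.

(a) forbidden (ΔS, ΔL, ΔJ fail)
(b) allowed
(c) forbidden (ΔL, ΔJ fail)
(d) forbidden (ΔL, ΔJ fail)
(e) allowed
(f) allowed
(g) forbidden (parity, ΔS, ΔL, ΔJ fail)
(h) forbidden (parity, ΔS, ΔL, ΔJ fail)
(i) forbidden (parity, ΔS, ΔJ fail)
Total allowed: 3 of 9.

3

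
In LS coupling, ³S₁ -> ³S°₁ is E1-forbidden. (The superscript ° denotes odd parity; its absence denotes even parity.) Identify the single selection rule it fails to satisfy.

Parity must change: even → odd — ok.
ΔJ = 0, ±1 (not J=0↔0): J: 1 → 1, ΔJ = +0 — ok.
ΔL = 0, ±1 (not L=0↔0): L: 0 → 0, ΔL = +0 — fails.
ΔS = 0: S: 1 → 1 — ok.

the L=0 ↔ L=0 exclusion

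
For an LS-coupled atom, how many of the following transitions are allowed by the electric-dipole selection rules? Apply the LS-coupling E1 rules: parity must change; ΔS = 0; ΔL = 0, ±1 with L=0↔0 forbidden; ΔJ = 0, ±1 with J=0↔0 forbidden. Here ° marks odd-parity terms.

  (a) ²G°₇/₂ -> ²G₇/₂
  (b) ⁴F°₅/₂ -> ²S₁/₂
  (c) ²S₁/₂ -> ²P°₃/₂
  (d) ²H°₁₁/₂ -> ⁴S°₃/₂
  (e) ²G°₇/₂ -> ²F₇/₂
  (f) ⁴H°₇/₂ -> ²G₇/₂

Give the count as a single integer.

(a) allowed
(b) forbidden (ΔS, ΔL, ΔJ fail)
(c) allowed
(d) forbidden (parity, ΔS, ΔL, ΔJ fail)
(e) allowed
(f) forbidden (ΔS fails)
Total allowed: 3 of 6.

3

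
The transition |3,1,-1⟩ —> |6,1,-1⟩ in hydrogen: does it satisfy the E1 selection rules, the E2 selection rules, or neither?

E2

Δl = 1 − 1 = +0; l_i + l_f = 2.
Δm_l = +0.
E1 (Δl = ±1, |Δm_l| ≤ 1): not satisfied.
E2 (Δl = 0,±2, l_i+l_f ≥ 2, |Δm_l| ≤ 2): satisfied.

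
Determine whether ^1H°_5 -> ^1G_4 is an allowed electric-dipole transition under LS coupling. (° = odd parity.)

Initial level: S=0, L=5, J=5, parity odd. Final level: S=0, L=4, J=4, parity even.
Parity must change: odd → even — ✓.
ΔS = 0: S: 0 → 0 — ✓.
ΔL = 0, ±1 (not L=0↔0): L: 5 → 4, ΔL = -1 — ✓.
ΔJ = 0, ±1 (not J=0↔0): J: 5 → 4, ΔJ = -1 — ✓.
All four E1 rules are satisfied.

allowed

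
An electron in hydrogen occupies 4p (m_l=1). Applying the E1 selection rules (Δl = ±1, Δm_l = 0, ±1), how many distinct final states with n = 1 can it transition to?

E1 requires Δl = ±1, so l_f ∈ {0, 2}; with 0 ≤ l_f ≤ n_f−1 = 0, the allowed l_f values are {0}.
For l_f = 0: m_f ∈ {m_i−1, m_i, m_i+1} ∩ [−0, 0] = {0} → 1 state.
Total: 1.

1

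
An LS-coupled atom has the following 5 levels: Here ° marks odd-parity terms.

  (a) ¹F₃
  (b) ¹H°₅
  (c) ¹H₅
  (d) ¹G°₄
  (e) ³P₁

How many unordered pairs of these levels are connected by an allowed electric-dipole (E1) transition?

(a)–(b): forbidden (ΔL, ΔJ).
(a)–(c): forbidden (parity, ΔL, ΔJ).
(a)–(d): allowed.
(a)–(e): forbidden (parity, ΔS, ΔL, ΔJ).
(b)–(c): allowed.
(b)–(d): forbidden (parity).
(b)–(e): forbidden (ΔS, ΔL, ΔJ).
(c)–(d): allowed.
(c)–(e): forbidden (parity, ΔS, ΔL, ΔJ).
(d)–(e): forbidden (ΔS, ΔL, ΔJ).
Allowed pairs: 3 of 10.

3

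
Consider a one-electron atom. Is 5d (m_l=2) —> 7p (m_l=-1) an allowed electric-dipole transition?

forbidden

l: 2 → 1 (Δl = -1). Δl = ±1 ok.
Δm_l = -1 − (2) = -3. E1 requires Δm_l = 0, ±1: fails.
The transition is electric-dipole forbidden.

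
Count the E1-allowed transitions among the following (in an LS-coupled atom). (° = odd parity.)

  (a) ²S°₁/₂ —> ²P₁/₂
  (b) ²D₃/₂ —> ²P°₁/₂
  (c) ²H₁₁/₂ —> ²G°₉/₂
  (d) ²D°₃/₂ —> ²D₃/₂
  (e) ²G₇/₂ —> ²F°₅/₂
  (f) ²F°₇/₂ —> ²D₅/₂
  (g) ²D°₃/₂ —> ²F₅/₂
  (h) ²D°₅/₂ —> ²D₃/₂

8

(a) allowed
(b) allowed
(c) allowed
(d) allowed
(e) allowed
(f) allowed
(g) allowed
(h) allowed
Total allowed: 8 of 8.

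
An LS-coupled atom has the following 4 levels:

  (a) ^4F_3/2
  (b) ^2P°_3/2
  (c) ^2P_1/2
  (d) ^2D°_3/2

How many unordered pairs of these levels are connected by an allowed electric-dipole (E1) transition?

(a)–(b): forbidden (ΔS, ΔL).
(a)–(c): forbidden (parity, ΔS, ΔL).
(a)–(d): forbidden (ΔS).
(b)–(c): allowed.
(b)–(d): forbidden (parity).
(c)–(d): allowed.
Allowed pairs: 2 of 6.

2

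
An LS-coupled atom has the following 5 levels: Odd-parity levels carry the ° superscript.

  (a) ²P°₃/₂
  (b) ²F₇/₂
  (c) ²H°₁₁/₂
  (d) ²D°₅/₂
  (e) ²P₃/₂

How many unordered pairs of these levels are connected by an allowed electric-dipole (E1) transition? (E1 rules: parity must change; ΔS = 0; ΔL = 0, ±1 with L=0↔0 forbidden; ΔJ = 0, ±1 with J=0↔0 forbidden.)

(a)–(b): forbidden (ΔL, ΔJ).
(a)–(c): forbidden (parity, ΔL, ΔJ).
(a)–(d): forbidden (parity).
(a)–(e): allowed.
(b)–(c): forbidden (ΔL, ΔJ).
(b)–(d): allowed.
(b)–(e): forbidden (parity, ΔL, ΔJ).
(c)–(d): forbidden (parity, ΔL, ΔJ).
(c)–(e): forbidden (ΔL, ΔJ).
(d)–(e): allowed.
Allowed pairs: 3 of 10.

3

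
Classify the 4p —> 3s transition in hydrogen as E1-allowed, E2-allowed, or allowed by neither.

Δl = 0 − 1 = -1; l_i + l_f = 1.
E1 (Δl = ±1): satisfied.
E2 (Δl = 0,±2, l_i+l_f ≥ 2): not satisfied.

E1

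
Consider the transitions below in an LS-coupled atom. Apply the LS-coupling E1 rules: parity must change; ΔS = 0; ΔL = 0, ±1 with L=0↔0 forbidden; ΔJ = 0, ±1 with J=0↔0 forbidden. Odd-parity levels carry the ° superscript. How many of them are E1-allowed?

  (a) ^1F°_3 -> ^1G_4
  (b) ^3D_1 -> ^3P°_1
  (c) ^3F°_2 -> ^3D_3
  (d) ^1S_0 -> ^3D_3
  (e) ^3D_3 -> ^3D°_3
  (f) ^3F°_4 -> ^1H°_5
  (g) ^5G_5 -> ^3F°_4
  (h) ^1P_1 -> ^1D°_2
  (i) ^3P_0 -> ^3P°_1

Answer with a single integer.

6

(a) allowed
(b) allowed
(c) allowed
(d) forbidden (parity, ΔS, ΔL, ΔJ fail)
(e) allowed
(f) forbidden (parity, ΔS, ΔL fail)
(g) forbidden (ΔS fails)
(h) allowed
(i) allowed
Total allowed: 6 of 9.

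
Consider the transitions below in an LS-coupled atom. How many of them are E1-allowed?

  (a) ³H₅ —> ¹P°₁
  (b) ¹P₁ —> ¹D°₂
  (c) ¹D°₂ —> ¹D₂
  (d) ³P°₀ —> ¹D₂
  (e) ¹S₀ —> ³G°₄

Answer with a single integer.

(a) forbidden (ΔS, ΔL, ΔJ fail)
(b) allowed
(c) allowed
(d) forbidden (ΔS, ΔJ fail)
(e) forbidden (ΔS, ΔL, ΔJ fail)
Total allowed: 2 of 5.

2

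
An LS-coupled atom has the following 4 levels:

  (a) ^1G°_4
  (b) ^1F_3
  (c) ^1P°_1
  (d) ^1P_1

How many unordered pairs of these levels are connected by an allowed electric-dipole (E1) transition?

(a)–(b): allowed.
(a)–(c): forbidden (parity, ΔL, ΔJ).
(a)–(d): forbidden (ΔL, ΔJ).
(b)–(c): forbidden (ΔL, ΔJ).
(b)–(d): forbidden (parity, ΔL, ΔJ).
(c)–(d): allowed.
Allowed pairs: 2 of 6.

2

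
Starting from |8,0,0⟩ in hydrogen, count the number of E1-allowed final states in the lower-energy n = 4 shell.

3

E1 requires Δl = ±1, so l_f ∈ {-1, 1}; with 0 ≤ l_f ≤ n_f−1 = 3, the allowed l_f values are {1}.
For l_f = 1: m_f ∈ {m_i−1, m_i, m_i+1} ∩ [−1, 1] = {-1, 0, 1} → 3 states.
Total: 3.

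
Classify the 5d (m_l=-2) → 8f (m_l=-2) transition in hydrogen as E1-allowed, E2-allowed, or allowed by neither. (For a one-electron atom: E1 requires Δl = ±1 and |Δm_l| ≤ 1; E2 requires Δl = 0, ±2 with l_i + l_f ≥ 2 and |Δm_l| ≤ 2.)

Δl = 3 − 2 = +1; l_i + l_f = 5.
Δm_l = +0.
E1 (Δl = ±1, |Δm_l| ≤ 1): satisfied.
E2 (Δl = 0,±2, l_i+l_f ≥ 2, |Δm_l| ≤ 2): not satisfied.

E1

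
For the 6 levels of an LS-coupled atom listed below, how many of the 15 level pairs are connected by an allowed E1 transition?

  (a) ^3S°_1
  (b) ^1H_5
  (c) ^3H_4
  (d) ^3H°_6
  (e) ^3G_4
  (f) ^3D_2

0

(a)–(b): forbidden (ΔS, ΔL, ΔJ).
(a)–(c): forbidden (ΔL, ΔJ).
(a)–(d): forbidden (parity, ΔL, ΔJ).
(a)–(e): forbidden (ΔL, ΔJ).
(a)–(f): forbidden (ΔL).
(b)–(c): forbidden (parity, ΔS).
(b)–(d): forbidden (ΔS).
(b)–(e): forbidden (parity, ΔS).
(b)–(f): forbidden (parity, ΔS, ΔL, ΔJ).
(c)–(d): forbidden (ΔJ).
(c)–(e): forbidden (parity).
(c)–(f): forbidden (parity, ΔL, ΔJ).
(d)–(e): forbidden (ΔJ).
(d)–(f): forbidden (ΔL, ΔJ).
(e)–(f): forbidden (parity, ΔL, ΔJ).
Allowed pairs: 0 of 15.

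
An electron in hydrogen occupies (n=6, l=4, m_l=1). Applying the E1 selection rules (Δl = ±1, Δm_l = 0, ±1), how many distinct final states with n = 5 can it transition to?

3

E1 requires Δl = ±1, so l_f ∈ {3, 5}; with 0 ≤ l_f ≤ n_f−1 = 4, the allowed l_f values are {3}.
For l_f = 3: m_f ∈ {m_i−1, m_i, m_i+1} ∩ [−3, 3] = {0, 1, 2} → 3 states.
Total: 3.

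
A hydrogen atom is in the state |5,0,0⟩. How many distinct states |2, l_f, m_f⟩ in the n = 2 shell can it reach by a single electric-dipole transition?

3

E1 requires Δl = ±1, so l_f ∈ {-1, 1}; with 0 ≤ l_f ≤ n_f−1 = 1, the allowed l_f values are {1}.
For l_f = 1: m_f ∈ {m_i−1, m_i, m_i+1} ∩ [−1, 1] = {-1, 0, 1} → 3 states.
Total: 3.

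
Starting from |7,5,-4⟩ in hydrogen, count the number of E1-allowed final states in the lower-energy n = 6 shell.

E1 requires Δl = ±1, so l_f ∈ {4, 6}; with 0 ≤ l_f ≤ n_f−1 = 5, the allowed l_f values are {4}.
For l_f = 4: m_f ∈ {m_i−1, m_i, m_i+1} ∩ [−4, 4] = {-4, -3} → 2 states.
Total: 2.

2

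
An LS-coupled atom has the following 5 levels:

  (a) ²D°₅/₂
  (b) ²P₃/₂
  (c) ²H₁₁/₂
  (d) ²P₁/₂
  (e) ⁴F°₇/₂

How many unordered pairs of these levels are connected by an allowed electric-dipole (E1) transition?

1

(a)–(b): allowed.
(a)–(c): forbidden (ΔL, ΔJ).
(a)–(d): forbidden (ΔJ).
(a)–(e): forbidden (parity, ΔS).
(b)–(c): forbidden (parity, ΔL, ΔJ).
(b)–(d): forbidden (parity).
(b)–(e): forbidden (ΔS, ΔL, ΔJ).
(c)–(d): forbidden (parity, ΔL, ΔJ).
(c)–(e): forbidden (ΔS, ΔL, ΔJ).
(d)–(e): forbidden (ΔS, ΔL, ΔJ).
Allowed pairs: 1 of 10.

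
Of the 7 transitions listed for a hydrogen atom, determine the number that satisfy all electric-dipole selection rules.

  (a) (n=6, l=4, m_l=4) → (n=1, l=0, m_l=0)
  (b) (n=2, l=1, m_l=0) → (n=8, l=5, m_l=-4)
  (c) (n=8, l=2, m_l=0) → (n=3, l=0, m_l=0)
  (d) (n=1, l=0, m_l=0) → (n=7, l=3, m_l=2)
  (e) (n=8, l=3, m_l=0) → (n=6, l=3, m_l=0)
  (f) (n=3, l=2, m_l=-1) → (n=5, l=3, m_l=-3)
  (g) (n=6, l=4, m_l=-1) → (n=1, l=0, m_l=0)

(a) forbidden — Δl = -4 (E1 requires Δl = ±1); Δm_l = -4 (E1 requires Δm_l = 0, ±1)
(b) forbidden — Δl = +4 (E1 requires Δl = ±1); Δm_l = -4 (E1 requires Δm_l = 0, ±1)
(c) forbidden — Δl = -2 (E1 requires Δl = ±1)
(d) forbidden — Δl = +3 (E1 requires Δl = ±1); Δm_l = +2 (E1 requires Δm_l = 0, ±1)
(e) forbidden — Δl = +0 (E1 requires Δl = ±1)
(f) forbidden — Δm_l = -2 (E1 requires Δm_l = 0, ±1)
(g) forbidden — Δl = -4 (E1 requires Δl = ±1)
Total allowed: 0 of 7.

0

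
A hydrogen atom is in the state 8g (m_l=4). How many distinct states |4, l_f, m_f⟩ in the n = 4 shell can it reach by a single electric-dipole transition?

E1 requires Δl = ±1, so l_f ∈ {3, 5}; with 0 ≤ l_f ≤ n_f−1 = 3, the allowed l_f values are {3}.
For l_f = 3: m_f ∈ {m_i−1, m_i, m_i+1} ∩ [−3, 3] = {3} → 1 state.
Total: 1.

1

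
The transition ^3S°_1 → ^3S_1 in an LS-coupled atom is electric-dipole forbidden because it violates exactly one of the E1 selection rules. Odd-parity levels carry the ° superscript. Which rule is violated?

the L=0 ↔ L=0 exclusion

Parity must change: odd → even — satisfied.
ΔS = 0: S: 1 → 1 — satisfied.
ΔL = 0, ±1 (not L=0↔0): L: 0 → 0, ΔL = +0 — violated.
ΔJ = 0, ±1 (not J=0↔0): J: 1 → 1, ΔJ = +0 — satisfied.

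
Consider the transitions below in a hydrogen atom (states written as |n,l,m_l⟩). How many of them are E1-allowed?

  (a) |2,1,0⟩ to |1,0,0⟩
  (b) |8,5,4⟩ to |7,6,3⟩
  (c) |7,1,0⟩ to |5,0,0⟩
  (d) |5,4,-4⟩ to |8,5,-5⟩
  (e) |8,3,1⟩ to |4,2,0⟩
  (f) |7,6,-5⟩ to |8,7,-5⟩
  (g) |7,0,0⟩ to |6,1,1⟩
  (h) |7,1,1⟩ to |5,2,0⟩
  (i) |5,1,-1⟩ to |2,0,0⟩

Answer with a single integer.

(a) allowed
(b) allowed
(c) allowed
(d) allowed
(e) allowed
(f) allowed
(g) allowed
(h) allowed
(i) allowed
Total allowed: 9 of 9.

9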